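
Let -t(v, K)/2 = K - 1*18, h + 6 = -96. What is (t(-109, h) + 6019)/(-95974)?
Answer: -6259/95974 ≈ -0.065216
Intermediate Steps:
h = -102 (h = -6 - 96 = -102)
t(v, K) = 36 - 2*K (t(v, K) = -2*(K - 1*18) = -2*(K - 18) = -2*(-18 + K) = 36 - 2*K)
(t(-109, h) + 6019)/(-95974) = ((36 - 2*(-102)) + 6019)/(-95974) = ((36 + 204) + 6019)*(-1/95974) = (240 + 6019)*(-1/95974) = 6259*(-1/95974) = -6259/95974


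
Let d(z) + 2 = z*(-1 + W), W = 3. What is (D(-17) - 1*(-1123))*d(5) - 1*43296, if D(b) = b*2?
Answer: -34584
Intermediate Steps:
D(b) = 2*b
d(z) = -2 + 2*z (d(z) = -2 + z*(-1 + 3) = -2 + z*2 = -2 + 2*z)
(D(-17) - 1*(-1123))*d(5) - 1*43296 = (2*(-17) - 1*(-1123))*(-2 + 2*5) - 1*43296 = (-34 + 1123)*(-2 + 10) - 43296 = 1089*8 - 43296 = 8712 - 43296 = -34584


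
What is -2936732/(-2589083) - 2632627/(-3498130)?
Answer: 17089160122201/9056948914790 ≈ 1.8869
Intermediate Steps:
-2936732/(-2589083) - 2632627/(-3498130) = -2936732*(-1/2589083) - 2632627*(-1/3498130) = 2936732/2589083 + 2632627/3498130 = 17089160122201/9056948914790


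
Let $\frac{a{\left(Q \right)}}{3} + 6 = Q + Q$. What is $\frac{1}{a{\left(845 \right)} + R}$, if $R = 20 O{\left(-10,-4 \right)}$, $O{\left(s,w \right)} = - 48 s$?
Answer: $\frac{1}{14652} \approx 6.825 \cdot 10^{-5}$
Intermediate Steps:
$a{\left(Q \right)} = -18 + 6 Q$ ($a{\left(Q \right)} = -18 + 3 \left(Q + Q\right) = -18 + 3 \cdot 2 Q = -18 + 6 Q$)
$R = 9600$ ($R = 20 \left(\left(-48\right) \left(-10\right)\right) = 20 \cdot 480 = 9600$)
$\frac{1}{a{\left(845 \right)} + R} = \frac{1}{\left(-18 + 6 \cdot 845\right) + 9600} = \frac{1}{\left(-18 + 5070\right) + 9600} = \frac{1}{5052 + 9600} = \frac{1}{14652}$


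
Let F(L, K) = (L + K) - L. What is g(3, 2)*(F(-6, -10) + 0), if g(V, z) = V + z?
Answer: -50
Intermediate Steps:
F(L, K) = K (F(L, K) = (K + L) - L = K)
g(3, 2)*(F(-6, -10) + 0) = (3 + 2)*(-10 + 0) = 5*(-10) = -50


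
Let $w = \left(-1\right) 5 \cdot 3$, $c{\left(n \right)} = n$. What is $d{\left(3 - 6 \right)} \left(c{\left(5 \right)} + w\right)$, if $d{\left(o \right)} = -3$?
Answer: $30$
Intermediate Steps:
$w = -15$ ($w = \left(-5\right) 3 = -15$)
$d{\left(3 - 6 \right)} \left(c{\left(5 \right)} + w\right) = - 3 \left(5 - 15\right) = \left(-3\right) \left(-10\right) = 30$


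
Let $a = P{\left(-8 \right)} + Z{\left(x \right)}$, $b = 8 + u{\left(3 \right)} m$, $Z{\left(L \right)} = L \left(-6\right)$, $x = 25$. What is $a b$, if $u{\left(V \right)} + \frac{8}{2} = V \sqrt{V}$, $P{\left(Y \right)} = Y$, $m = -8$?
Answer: $-6320 + 3792 \sqrt{3} \approx 247.94$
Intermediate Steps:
$Z{\left(L \right)} = - 6 L$
$u{\left(V \right)} = -4 + V^{\frac{3}{2}}$ ($u{\left(V \right)} = -4 + V \sqrt{V} = -4 + V^{\frac{3}{2}}$)
$b = 40 - 24 \sqrt{3}$ ($b = 8 + \left(-4 + 3^{\frac{3}{2}}\right) \left(-8\right) = 8 + \left(-4 + 3 \sqrt{3}\right) \left(-8\right) = 8 + \left(32 - 24 \sqrt{3}\right) = 40 - 24 \sqrt{3} \approx -1.5692$)
$a = -158$ ($a = -8 - 150 = -158$)
$a b = - 158 \left(40 - 24 \sqrt{3}\right) = -6320 + 3792 \sqrt{3}$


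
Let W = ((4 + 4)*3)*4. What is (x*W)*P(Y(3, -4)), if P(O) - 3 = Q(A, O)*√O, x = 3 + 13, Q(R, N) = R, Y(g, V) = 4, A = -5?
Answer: -10752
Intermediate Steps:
x = 16
P(O) = 3 - 5*√O
W = 96 (W = (8*3)*4 = 24*4 = 96)
(x*W)*P(Y(3, -4)) = (16*96)*(3 - 5*√4) = 1536*(3 - 5*2) = 1536*(3 - 10) = 1536*(-7) = -10752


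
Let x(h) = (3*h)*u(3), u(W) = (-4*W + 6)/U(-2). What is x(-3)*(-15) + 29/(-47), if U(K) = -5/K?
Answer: -15257/47 ≈ -324.62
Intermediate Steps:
u(W) = 12/5 - 8*W/5 (u(W) = (-4*W + 6)/((-5/(-2))) = (6 - 4*W)/((-5*(-1/2))) = (6 - 4*W)/(5/2) = (6 - 4*W)*(2/5) = 12/5 - 8*W/5)
x(h) = -36*h/5 (x(h) = (3*h)*(12/5 - 8/5*3) = (3*h)*(12/5 - 24/5) = (3*h)*(-12/5) = -36*h/5)
x(-3)*(-15) + 29/(-47) = -36/5*(-3)*(-15) + 29/(-47) = (108/5)*(-15) + 29*(-1/47) = -324 - 29/47 = -15257/47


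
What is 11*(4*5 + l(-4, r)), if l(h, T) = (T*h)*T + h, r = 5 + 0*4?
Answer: -924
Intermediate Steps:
r = 5 (r = 5 + 0 = 5)
l(h, T) = h + h*T² (l(h, T) = h*T² + h = h + h*T²)
11*(4*5 + l(-4, r)) = 11*(4*5 - 4*(1 + 5²)) = 11*(20 - 4*(1 + 25)) = 11*(20 - 4*26) = 11*(20 - 104) = 11*(-84) = -924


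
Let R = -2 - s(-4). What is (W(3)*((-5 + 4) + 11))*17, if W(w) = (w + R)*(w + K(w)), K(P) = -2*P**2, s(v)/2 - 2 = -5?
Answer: -17850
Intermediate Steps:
s(v) = -6 (s(v) = 4 + 2*(-5) = 4 - 10 = -6)
R = 4 (R = -2 - 1*(-6) = -2 + 6 = 4)
W(w) = (4 + w)*(w - 2*w**2) (W(w) = (w + 4)*(w - 2*w**2) = (4 + w)*(w - 2*w**2))
(W(3)*((-5 + 4) + 11))*17 = ((3*(4 - 7*3 - 2*3**2))*((-5 + 4) + 11))*17 = ((3*(4 - 21 - 2*9))*(-1 + 11))*17 = ((3*(4 - 21 - 18))*10)*17 = ((3*(-35))*10)*17 = -105*10*17 = -1050*17 = -17850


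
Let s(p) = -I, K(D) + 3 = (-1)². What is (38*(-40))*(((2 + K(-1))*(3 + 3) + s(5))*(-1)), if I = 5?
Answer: -7600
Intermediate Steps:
K(D) = -2 (K(D) = -3 + (-1)² = -3 + 1 = -2)
s(p) = -5 (s(p) = -1*5 = -5)
(38*(-40))*(((2 + K(-1))*(3 + 3) + s(5))*(-1)) = (38*(-40))*(((2 - 2)*(3 + 3) - 5)*(-1)) = -1520*(0*6 - 5)*(-1) = -1520*(0 - 5)*(-1) = -(-7600)*(-1) = -1520*5 = -7600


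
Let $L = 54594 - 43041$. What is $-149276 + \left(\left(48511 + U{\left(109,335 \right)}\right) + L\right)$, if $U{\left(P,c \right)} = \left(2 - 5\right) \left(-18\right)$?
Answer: $-89158$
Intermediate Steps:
$U{\left(P,c \right)} = 54$ ($U{\left(P,c \right)} = \left(2 - 5\right) \left(-18\right) = \left(-3\right) \left(-18\right) = 54$)
$L = 11553$ ($L = 54594 - 43041 = 11553$)
$-149276 + \left(\left(48511 + U{\left(109,335 \right)}\right) + L\right) = -149276 + \left(\left(48511 + 54\right) + 11553\right) = -149276 + \left(48565 + 11553\right) = -149276 + 60118 = -89158$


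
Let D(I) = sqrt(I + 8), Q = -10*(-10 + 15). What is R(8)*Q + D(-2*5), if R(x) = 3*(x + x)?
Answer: -2400 + I*sqrt(2) ≈ -2400.0 + 1.4142*I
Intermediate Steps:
R(x) = 6*x (R(x) = 3*(2*x) = 6*x)
Q = -50 (Q = -10*5 = -50)
D(I) = sqrt(8 + I)
R(8)*Q + D(-2*5) = (6*8)*(-50) + sqrt(8 - 2*5) = 48*(-50) + sqrt(8 - 10) = -2400 + sqrt(-2) = -2400 + I*sqrt(2)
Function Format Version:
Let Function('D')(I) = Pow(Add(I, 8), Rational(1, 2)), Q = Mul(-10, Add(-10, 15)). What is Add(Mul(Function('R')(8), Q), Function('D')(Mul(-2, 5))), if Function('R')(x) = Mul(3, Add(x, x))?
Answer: Add(-2400, Mul(I, Pow(2, Rational(1, 2)))) ≈ Add(-2400.0, Mul(1.4142, I))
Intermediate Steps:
Function('R')(x) = Mul(6, x) (Function('R')(x) = Mul(3, Mul(2, x)) = Mul(6, x))
Q = -50 (Q = Mul(-10, 5) = -50)
Function('D')(I) = Pow(Add(8, I), Rational(1, 2))
Add(Mul(Function('R')(8), Q), Function('D')(Mul(-2, 5))) = Add(Mul(Mul(6, 8), -50), Pow(Add(8, Mul(-2, 5)), Rational(1, 2))) = Add(Mul(48, -50), Pow(Add(8, -10), Rational(1, 2))) = Add(-2400, Pow(-2, Rational(1, 2))) = Add(-2400, Mul(I, Pow(2, Rational(1, 2))))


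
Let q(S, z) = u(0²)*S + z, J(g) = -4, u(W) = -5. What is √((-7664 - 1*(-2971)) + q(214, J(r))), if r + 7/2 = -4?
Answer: I*√5767 ≈ 75.941*I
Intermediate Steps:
r = -15/2 (r = -7/2 - 4 = -15/2 ≈ -7.5000)
q(S, z) = z - 5*S (q(S, z) = -5*S + z = z - 5*S)
√((-7664 - 1*(-2971)) + q(214, J(r))) = √((-7664 - 1*(-2971)) + (-4 - 5*214)) = √((-7664 + 2971) + (-4 - 1070)) = √(-4693 - 1074) = √(-5767) = I*√5767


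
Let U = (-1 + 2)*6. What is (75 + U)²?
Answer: 6561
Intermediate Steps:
U = 6 (U = 1*6 = 6)
(75 + U)² = (75 + 6)² = 81² = 6561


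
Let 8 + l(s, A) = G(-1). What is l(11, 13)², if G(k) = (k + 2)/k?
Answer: 81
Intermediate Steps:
G(k) = (2 + k)/k
l(s, A) = -9 (l(s, A) = -8 + (2 - 1)/(-1) = -8 - 1*1 = -8 - 1 = -9)
l(11, 13)² = (-9)² = 81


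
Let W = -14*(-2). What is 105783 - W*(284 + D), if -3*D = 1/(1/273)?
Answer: 100379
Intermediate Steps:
W = 28
D = -91 (D = -1/(3*(1/273)) = -1/(3*1/273) = -1/3*273 = -91)
105783 - W*(284 + D) = 105783 - 28*(284 - 91) = 105783 - 28*193 = 105783 - 1*5404 = 105783 - 5404 = 100379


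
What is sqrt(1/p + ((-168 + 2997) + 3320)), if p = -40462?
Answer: sqrt(10066979466694)/40462 ≈ 78.416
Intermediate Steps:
sqrt(1/p + ((-168 + 2997) + 3320)) = sqrt(1/(-40462) + ((-168 + 2997) + 3320)) = sqrt(-1/40462 + (2829 + 3320)) = sqrt(-1/40462 + 6149) = sqrt(248800837/40462) = sqrt(10066979466694)/40462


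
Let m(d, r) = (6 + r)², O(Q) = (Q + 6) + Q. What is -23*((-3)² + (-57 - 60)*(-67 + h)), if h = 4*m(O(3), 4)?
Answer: 895896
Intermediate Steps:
O(Q) = 6 + 2*Q (O(Q) = (6 + Q) + Q = 6 + 2*Q)
h = 400 (h = 4*(6 + 4)² = 4*10² = 4*100 = 400)
-23*((-3)² + (-57 - 60)*(-67 + h)) = -23*((-3)² + (-57 - 60)*(-67 + 400)) = -23*(9 - 117*333) = -23*(9 - 38961) = -23*(-38952) = 895896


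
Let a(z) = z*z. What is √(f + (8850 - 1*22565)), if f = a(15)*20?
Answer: I*√9215 ≈ 95.995*I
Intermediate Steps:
a(z) = z²
f = 4500 (f = 15²*20 = 225*20 = 4500)
√(f + (8850 - 1*22565)) = √(4500 + (8850 - 1*22565)) = √(4500 + (8850 - 22565)) = √(4500 - 13715) = √(-9215) = I*√9215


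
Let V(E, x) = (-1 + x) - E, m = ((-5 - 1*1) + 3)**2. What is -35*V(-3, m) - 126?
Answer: -511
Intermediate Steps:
m = 9 (m = ((-5 - 1) + 3)**2 = (-6 + 3)**2 = (-3)**2 = 9)
V(E, x) = -1 + x - E
-35*V(-3, m) - 126 = -35*(-1 + 9 - 1*(-3)) - 126 = -35*(-1 + 9 + 3) - 126 = -35*11 - 126 = -385 - 126 = -511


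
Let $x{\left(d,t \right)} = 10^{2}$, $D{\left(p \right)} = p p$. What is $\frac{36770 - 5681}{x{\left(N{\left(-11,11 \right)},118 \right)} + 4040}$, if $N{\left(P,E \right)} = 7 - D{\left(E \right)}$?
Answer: $\frac{10363}{1380} \approx 7.5094$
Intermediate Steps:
$D{\left(p \right)} = p^{2}$
$N{\left(P,E \right)} = 7 - E^{2}$
$x{\left(d,t \right)} = 100$
$\frac{36770 - 5681}{x{\left(N{\left(-11,11 \right)},118 \right)} + 4040} = \frac{36770 - 5681}{100 + 4040} = \frac{31089}{4140} = 31089 \cdot \frac{1}{4140} = \frac{10363}{1380}$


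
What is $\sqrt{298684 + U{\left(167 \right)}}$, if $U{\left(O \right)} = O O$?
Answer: $\sqrt{326573} \approx 571.47$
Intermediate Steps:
$U{\left(O \right)} = O^{2}$
$\sqrt{298684 + U{\left(167 \right)}} = \sqrt{298684 + 167^{2}} = \sqrt{298684 + 27889} = \sqrt{326573}$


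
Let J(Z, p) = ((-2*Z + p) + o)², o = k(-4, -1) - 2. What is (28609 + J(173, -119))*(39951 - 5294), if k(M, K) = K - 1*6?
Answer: 8778098245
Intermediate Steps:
k(M, K) = -6 + K (k(M, K) = K - 6 = -6 + K)
o = -9 (o = (-6 - 1) - 2 = -7 - 2 = -9)
J(Z, p) = (-9 + p - 2*Z)² (J(Z, p) = ((-2*Z + p) - 9)² = ((p - 2*Z) - 9)² = (-9 + p - 2*Z)²)
(28609 + J(173, -119))*(39951 - 5294) = (28609 + (9 - 1*(-119) + 2*173)²)*(39951 - 5294) = (28609 + (9 + 119 + 346)²)*34657 = (28609 + 474²)*34657 = (28609 + 224676)*34657 = 253285*34657 = 8778098245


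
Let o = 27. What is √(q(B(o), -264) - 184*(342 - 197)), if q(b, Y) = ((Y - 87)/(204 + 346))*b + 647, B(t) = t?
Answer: I*√315207794/110 ≈ 161.4*I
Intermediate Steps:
q(b, Y) = 647 + b*(-87/550 + Y/550) (q(b, Y) = ((-87 + Y)/550)*b + 647 = ((-87 + Y)*(1/550))*b + 647 = (-87/550 + Y/550)*b + 647 = b*(-87/550 + Y/550) + 647 = 647 + b*(-87/550 + Y/550))
√(q(B(o), -264) - 184*(342 - 197)) = √((647 - 87/550*27 + (1/550)*(-264)*27) - 184*(342 - 197)) = √((647 - 2349/550 - 324/25) - 184*145) = √(346373/550 - 26680) = √(-14327627/550) = I*√315207794/110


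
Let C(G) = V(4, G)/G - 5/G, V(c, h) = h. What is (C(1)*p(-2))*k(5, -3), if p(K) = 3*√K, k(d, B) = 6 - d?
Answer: -12*I*√2 ≈ -16.971*I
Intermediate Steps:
C(G) = 1 - 5/G (C(G) = G/G - 5/G = 1 - 5/G)
(C(1)*p(-2))*k(5, -3) = (((-5 + 1)/1)*(3*√(-2)))*(6 - 1*5) = ((1*(-4))*(3*(I*√2)))*(6 - 5) = -12*I*√2*1 = -12*I*√2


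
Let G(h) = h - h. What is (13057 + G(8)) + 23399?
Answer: 36456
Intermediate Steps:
G(h) = 0
(13057 + G(8)) + 23399 = (13057 + 0) + 23399 = 13057 + 23399 = 36456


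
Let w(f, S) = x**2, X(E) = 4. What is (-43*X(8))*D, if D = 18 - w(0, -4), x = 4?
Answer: -344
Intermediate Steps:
w(f, S) = 16 (w(f, S) = 4**2 = 16)
D = 2 (D = 18 - 1*16 = 18 - 16 = 2)
(-43*X(8))*D = -43*4*2 = -172*2 = -344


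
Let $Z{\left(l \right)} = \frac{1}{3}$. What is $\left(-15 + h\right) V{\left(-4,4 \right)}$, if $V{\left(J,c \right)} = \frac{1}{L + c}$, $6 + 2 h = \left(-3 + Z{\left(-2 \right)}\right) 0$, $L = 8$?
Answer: $- \frac{3}{2} \approx -1.5$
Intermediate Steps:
$Z{\left(l \right)} = \frac{1}{3}$
$h = -3$ ($h = -3 + \frac{\left(-3 + \frac{1}{3}\right) 0}{2} = -3 + \frac{\left(- \frac{8}{3}\right) 0}{2} = -3 + \frac{1}{2} \cdot 0 = -3 + 0 = -3$)
$V{\left(J,c \right)} = \frac{1}{8 + c}$
$\left(-15 + h\right) V{\left(-4,4 \right)} = \frac{-15 - 3}{8 + 4} = - \frac{18}{12} = \left(-18\right) \frac{1}{12} = - \frac{3}{2}$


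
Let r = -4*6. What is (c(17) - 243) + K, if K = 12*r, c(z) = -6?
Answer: -537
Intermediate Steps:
r = -24
K = -288 (K = 12*(-24) = -288)
(c(17) - 243) + K = (-6 - 243) - 288 = -249 - 288 = -537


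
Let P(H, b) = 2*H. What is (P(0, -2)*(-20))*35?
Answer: 0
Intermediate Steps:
(P(0, -2)*(-20))*35 = ((2*0)*(-20))*35 = (0*(-20))*35 = 0*35 = 0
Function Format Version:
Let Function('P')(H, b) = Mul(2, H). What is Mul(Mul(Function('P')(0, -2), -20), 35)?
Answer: 0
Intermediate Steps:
Mul(Mul(Function('P')(0, -2), -20), 35) = Mul(Mul(Mul(2, 0), -20), 35) = Mul(Mul(0, -20), 35) = Mul(0, 35) = 0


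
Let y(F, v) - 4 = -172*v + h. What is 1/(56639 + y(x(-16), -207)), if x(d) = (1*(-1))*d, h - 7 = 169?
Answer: 1/92423 ≈ 1.0820e-5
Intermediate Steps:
h = 176 (h = 7 + 169 = 176)
x(d) = -d
y(F, v) = 180 - 172*v (y(F, v) = 4 + (-172*v + 176) = 4 + (176 - 172*v) = 180 - 172*v)
1/(56639 + y(x(-16), -207)) = 1/(56639 + (180 - 172*(-207))) = 1/(56639 + (180 + 35604)) = 1/(56639 + 35784) = 1/92423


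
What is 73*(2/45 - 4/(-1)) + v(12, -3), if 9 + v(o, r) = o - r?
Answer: 13556/45 ≈ 301.24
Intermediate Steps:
v(o, r) = -9 + o - r (v(o, r) = -9 + (o - r) = -9 + o - r)
73*(2/45 - 4/(-1)) + v(12, -3) = 73*(2/45 - 4/(-1)) + (-9 + 12 - 1*(-3)) = 73*(2*(1/45) - 4*(-1)) + (-9 + 12 + 3) = 73*(2/45 + 4) + 6 = 73*(182/45) + 6 = 13286/45 + 6 = 13556/45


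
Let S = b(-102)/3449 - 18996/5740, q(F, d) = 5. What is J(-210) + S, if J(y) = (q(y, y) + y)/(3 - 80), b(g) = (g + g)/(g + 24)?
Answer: -457428428/707752045 ≈ -0.64631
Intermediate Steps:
b(g) = 2*g/(24 + g) (b(g) = (2*g)/(24 + g) = 2*g/(24 + g))
S = -212882123/64341095 (S = (2*(-102)/(24 - 102))/3449 - 18996/5740 = (2*(-102)/(-78))*(1/3449) - 18996*1/5740 = (2*(-102)*(-1/78))*(1/3449) - 4749/1435 = (34/13)*(1/3449) - 4749/1435 = 34/44837 - 4749/1435 = -212882123/64341095 ≈ -3.3087)
J(y) = -5/77 - y/77 (J(y) = (5 + y)/(3 - 80) = (5 + y)/(-77) = (5 + y)*(-1/77) = -5/77 - y/77)
J(-210) + S = (-5/77 - 1/77*(-210)) - 212882123/64341095 = (-5/77 + 30/11) - 212882123/64341095 = 205/77 - 212882123/64341095 = -457428428/707752045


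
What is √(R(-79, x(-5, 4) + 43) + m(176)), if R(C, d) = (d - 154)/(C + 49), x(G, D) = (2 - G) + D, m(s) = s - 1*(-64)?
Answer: √2190/3 ≈ 15.599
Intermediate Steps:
m(s) = 64 + s (m(s) = s + 64 = 64 + s)
x(G, D) = 2 + D - G
R(C, d) = (-154 + d)/(49 + C)
√(R(-79, x(-5, 4) + 43) + m(176)) = √((-154 + ((2 + 4 - 1*(-5)) + 43))/(49 - 79) + (64 + 176)) = √((-154 + ((2 + 4 + 5) + 43))/(-30) + 240) = √(-(-154 + (11 + 43))/30 + 240) = √(-(-154 + 54)/30 + 240) = √(-1/30*(-100) + 240) = √(10/3 + 240) = √(730/3) = √2190/3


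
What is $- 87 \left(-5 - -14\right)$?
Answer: $-783$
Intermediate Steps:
$- 87 \left(-5 - -14\right) = - 87 \left(-5 + \left(-23 + 37\right)\right) = - 87 \left(-5 + 14\right) = \left(-87\right) 9 = -783$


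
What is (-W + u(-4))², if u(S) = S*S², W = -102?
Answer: 1444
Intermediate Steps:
u(S) = S³
(-W + u(-4))² = (-1*(-102) + (-4)³)² = (102 - 64)² = 38² = 1444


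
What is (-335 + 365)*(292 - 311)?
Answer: -570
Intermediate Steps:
(-335 + 365)*(292 - 311) = 30*(-19) = -570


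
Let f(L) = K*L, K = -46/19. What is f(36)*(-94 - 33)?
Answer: 210312/19 ≈ 11069.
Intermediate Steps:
K = -46/19 (K = -46*1/19 = -46/19 ≈ -2.4211)
f(L) = -46*L/19
f(36)*(-94 - 33) = (-46/19*36)*(-94 - 33) = -1656/19*(-127) = 210312/19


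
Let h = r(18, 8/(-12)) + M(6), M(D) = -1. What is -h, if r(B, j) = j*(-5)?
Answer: -7/3 ≈ -2.3333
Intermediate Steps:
r(B, j) = -5*j
h = 7/3 (h = -40/(-12) - 1 = -40*(-1)/12 - 1 = -5*(-2/3) - 1 = 10/3 - 1 = 7/3 ≈ 2.3333)
-h = -1*7/3 = -7/3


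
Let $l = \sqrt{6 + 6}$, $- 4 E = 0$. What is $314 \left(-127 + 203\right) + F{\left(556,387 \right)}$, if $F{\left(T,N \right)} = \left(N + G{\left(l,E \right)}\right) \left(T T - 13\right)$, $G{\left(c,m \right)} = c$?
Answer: $119654465 + 618246 \sqrt{3} \approx 1.2073 \cdot 10^{8}$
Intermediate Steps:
$E = 0$ ($E = \left(- \frac{1}{4}\right) 0 = 0$)
$l = 2 \sqrt{3}$ ($l = \sqrt{12} = 2 \sqrt{3} \approx 3.4641$)
$F{\left(T,N \right)} = \left(-13 + T^{2}\right) \left(N + 2 \sqrt{3}\right)$ ($F{\left(T,N \right)} = \left(N + 2 \sqrt{3}\right) \left(T T - 13\right) = \left(N + 2 \sqrt{3}\right) \left(T^{2} - 13\right) = \left(N + 2 \sqrt{3}\right) \left(-13 + T^{2}\right) = \left(-13 + T^{2}\right) \left(N + 2 \sqrt{3}\right)$)
$314 \left(-127 + 203\right) + F{\left(556,387 \right)} = 314 \left(-127 + 203\right) + \left(- 26 \sqrt{3} - 5031 + 387 \cdot 556^{2} + 2 \sqrt{3} \cdot 556^{2}\right) = 314 \cdot 76 + \left(- 26 \sqrt{3} - 5031 + 387 \cdot 309136 + 2 \sqrt{3} \cdot 309136\right) = 23864 + \left(- 26 \sqrt{3} - 5031 + 119635632 + 618272 \sqrt{3}\right) = 23864 + \left(119630601 + 618246 \sqrt{3}\right) = 119654465 + 618246 \sqrt{3}$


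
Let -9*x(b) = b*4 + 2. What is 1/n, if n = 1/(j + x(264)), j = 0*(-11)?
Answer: -1058/9 ≈ -117.56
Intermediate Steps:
x(b) = -2/9 - 4*b/9 (x(b) = -(b*4 + 2)/9 = -(4*b + 2)/9 = -(2 + 4*b)/9 = -2/9 - 4*b/9)
j = 0
n = -9/1058 (n = 1/(0 + (-2/9 - 4/9*264)) = 1/(0 + (-2/9 - 352/3)) = 1/(0 - 1058/9) = 1/(-1058/9) = -9/1058 ≈ -0.0085066)
1/n = 1/(-9/1058) = -1058/9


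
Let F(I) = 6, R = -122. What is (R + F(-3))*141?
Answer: -16356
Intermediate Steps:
(R + F(-3))*141 = (-122 + 6)*141 = -116*141 = -16356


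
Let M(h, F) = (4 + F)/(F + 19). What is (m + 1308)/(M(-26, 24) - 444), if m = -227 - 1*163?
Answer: -19737/9532 ≈ -2.0706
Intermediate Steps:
m = -390 (m = -227 - 163 = -390)
M(h, F) = (4 + F)/(19 + F)
(m + 1308)/(M(-26, 24) - 444) = (-390 + 1308)/((4 + 24)/(19 + 24) - 444) = 918/(28/43 - 444) = 918/(-19064/43) = 918*(-43/19064) = -19737/9532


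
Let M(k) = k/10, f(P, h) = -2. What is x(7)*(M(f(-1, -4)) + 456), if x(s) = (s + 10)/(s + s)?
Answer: 38743/70 ≈ 553.47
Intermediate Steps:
x(s) = (10 + s)/(2*s) (x(s) = (10 + s)/((2*s)) = (10 + s)*(1/(2*s)) = (10 + s)/(2*s))
M(k) = k/10 (M(k) = k*(⅒) = k/10)
x(7)*(M(f(-1, -4)) + 456) = ((½)*(10 + 7)/7)*((⅒)*(-2) + 456) = ((½)*(⅐)*17)*(-⅕ + 456) = (17/14)*(2279/5) = 38743/70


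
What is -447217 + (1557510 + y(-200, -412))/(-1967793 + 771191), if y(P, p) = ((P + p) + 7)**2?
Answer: -535142680169/1196602 ≈ -4.4722e+5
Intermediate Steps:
y(P, p) = (7 + P + p)**2
-447217 + (1557510 + y(-200, -412))/(-1967793 + 771191) = -447217 + (1557510 + (7 - 200 - 412)**2)/(-1967793 + 771191) = -447217 + (1557510 + (-605)**2)/(-1196602) = -447217 + (1557510 + 366025)*(-1/1196602) = -447217 + 1923535*(-1/1196602) = -447217 - 1923535/1196602 = -535142680169/1196602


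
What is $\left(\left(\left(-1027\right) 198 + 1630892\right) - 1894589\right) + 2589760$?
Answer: $2122717$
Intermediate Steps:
$\left(\left(\left(-1027\right) 198 + 1630892\right) - 1894589\right) + 2589760 = \left(\left(-203346 + 1630892\right) - 1894589\right) + 2589760 = \left(1427546 - 1894589\right) + 2589760 = -467043 + 2589760 = 2122717$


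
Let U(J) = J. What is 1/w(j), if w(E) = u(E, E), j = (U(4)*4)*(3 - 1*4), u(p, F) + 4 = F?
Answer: -1/20 ≈ -0.050000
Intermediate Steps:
u(p, F) = -4 + F
j = -16 (j = (4*4)*(3 - 1*4) = 16*(3 - 4) = 16*(-1) = -16)
w(E) = -4 + E
1/w(j) = 1/(-4 - 16) = 1/(-20) = -1/20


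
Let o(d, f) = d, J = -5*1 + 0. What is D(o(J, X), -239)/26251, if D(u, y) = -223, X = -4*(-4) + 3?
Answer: -223/26251 ≈ -0.0084949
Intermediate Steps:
X = 19 (X = 16 + 3 = 19)
J = -5 (J = -5 + 0 = -5)
D(o(J, X), -239)/26251 = -223/26251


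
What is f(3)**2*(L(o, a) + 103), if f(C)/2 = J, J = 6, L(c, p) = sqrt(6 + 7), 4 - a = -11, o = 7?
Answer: 14832 + 144*sqrt(13) ≈ 15351.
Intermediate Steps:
a = 15 (a = 4 - 1*(-11) = 4 + 11 = 15)
L(c, p) = sqrt(13)
f(C) = 12 (f(C) = 2*6 = 12)
f(3)**2*(L(o, a) + 103) = 12**2*(sqrt(13) + 103) = 144*(103 + sqrt(13)) = 14832 + 144*sqrt(13)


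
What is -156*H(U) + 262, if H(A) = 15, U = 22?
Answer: -2078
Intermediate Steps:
-156*H(U) + 262 = -156*15 + 262 = -2340 + 262 = -2078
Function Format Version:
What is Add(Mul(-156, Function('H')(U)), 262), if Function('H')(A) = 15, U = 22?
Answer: -2078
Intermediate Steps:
Add(Mul(-156, Function('H')(U)), 262) = Add(Mul(-156, 15), 262) = Add(-2340, 262) = -2078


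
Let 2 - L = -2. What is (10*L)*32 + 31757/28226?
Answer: 3287367/2566 ≈ 1281.1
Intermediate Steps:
L = 4 (L = 2 - 1*(-2) = 2 + 2 = 4)
(10*L)*32 + 31757/28226 = (10*4)*32 + 31757/28226 = 40*32 + 31757*(1/28226) = 1280 + 2887/2566 = 3287367/2566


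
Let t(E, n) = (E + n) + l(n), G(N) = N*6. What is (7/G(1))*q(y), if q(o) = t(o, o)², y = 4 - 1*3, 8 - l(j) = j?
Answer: 189/2 ≈ 94.500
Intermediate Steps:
l(j) = 8 - j
y = 1 (y = 4 - 3 = 1)
G(N) = 6*N
t(E, n) = 8 + E (t(E, n) = (E + n) + (8 - n) = 8 + E)
q(o) = (8 + o)²
(7/G(1))*q(y) = (7/((6*1)))*(8 + 1)² = (7/6)*9² = (7*(⅙))*81 = (7/6)*81 = 189/2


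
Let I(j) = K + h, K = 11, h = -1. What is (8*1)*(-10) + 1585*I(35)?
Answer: 15770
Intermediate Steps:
I(j) = 10 (I(j) = 11 - 1 = 10)
(8*1)*(-10) + 1585*I(35) = (8*1)*(-10) + 1585*10 = 8*(-10) + 15850 = -80 + 15850 = 15770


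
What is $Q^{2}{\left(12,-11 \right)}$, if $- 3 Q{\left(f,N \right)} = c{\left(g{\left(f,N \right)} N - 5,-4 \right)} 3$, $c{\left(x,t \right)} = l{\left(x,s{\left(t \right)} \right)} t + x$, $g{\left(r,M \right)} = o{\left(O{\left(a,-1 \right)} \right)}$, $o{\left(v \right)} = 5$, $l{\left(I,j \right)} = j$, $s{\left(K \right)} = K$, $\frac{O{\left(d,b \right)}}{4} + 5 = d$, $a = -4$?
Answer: $1936$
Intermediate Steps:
$O{\left(d,b \right)} = -20 + 4 d$
$g{\left(r,M \right)} = 5$
$c{\left(x,t \right)} = x + t^{2}$ ($c{\left(x,t \right)} = t t + x = t^{2} + x = x + t^{2}$)
$Q{\left(f,N \right)} = -11 - 5 N$ ($Q{\left(f,N \right)} = - \frac{\left(\left(5 N - 5\right) + \left(-4\right)^{2}\right) 3}{3} = - \frac{\left(\left(-5 + 5 N\right) + 16\right) 3}{3} = - \frac{\left(11 + 5 N\right) 3}{3} = - \frac{33 + 15 N}{3} = -11 - 5 N$)
$Q^{2}{\left(12,-11 \right)} = \left(-11 - -55\right)^{2} = \left(-11 + 55\right)^{2} = 44^{2} = 1936$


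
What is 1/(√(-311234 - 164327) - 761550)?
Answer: -761550/579958878061 - I*√475561/579958878061 ≈ -1.3131e-6 - 1.1891e-9*I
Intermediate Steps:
1/(√(-311234 - 164327) - 761550) = 1/(√(-475561) - 761550) = 1/(I*√475561 - 761550) = 1/(-761550 + I*√475561)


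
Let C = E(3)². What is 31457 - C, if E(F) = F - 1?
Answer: 31453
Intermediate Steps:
E(F) = -1 + F
C = 4 (C = (-1 + 3)² = 2² = 4)
31457 - C = 31457 - 1*4 = 31457 - 4 = 31453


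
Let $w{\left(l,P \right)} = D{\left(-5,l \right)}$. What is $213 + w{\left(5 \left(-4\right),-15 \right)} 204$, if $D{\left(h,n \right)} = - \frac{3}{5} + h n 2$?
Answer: $\frac{204453}{5} \approx 40891.0$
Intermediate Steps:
$D{\left(h,n \right)} = - \frac{3}{5} + 2 h n$ ($D{\left(h,n \right)} = \left(-3\right) \frac{1}{5} + 2 h n = - \frac{3}{5} + 2 h n$)
$w{\left(l,P \right)} = - \frac{3}{5} - 10 l$ ($w{\left(l,P \right)} = - \frac{3}{5} + 2 \left(-5\right) l = - \frac{3}{5} - 10 l$)
$213 + w{\left(5 \left(-4\right),-15 \right)} 204 = 213 + \left(- \frac{3}{5} - 10 \cdot 5 \left(-4\right)\right) 204 = 213 + \left(- \frac{3}{5} - -200\right) 204 = 213 + \left(- \frac{3}{5} + 200\right) 204 = 213 + \frac{997}{5} \cdot 204 = 213 + \frac{203388}{5} = \frac{204453}{5}$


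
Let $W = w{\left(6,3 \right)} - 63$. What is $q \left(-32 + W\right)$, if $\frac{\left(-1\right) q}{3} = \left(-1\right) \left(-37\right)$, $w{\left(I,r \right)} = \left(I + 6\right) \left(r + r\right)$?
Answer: $2553$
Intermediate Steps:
$w{\left(I,r \right)} = 2 r \left(6 + I\right)$ ($w{\left(I,r \right)} = \left(6 + I\right) 2 r = 2 r \left(6 + I\right)$)
$q = -111$ ($q = - 3 \left(\left(-1\right) \left(-37\right)\right) = \left(-3\right) 37 = -111$)
$W = 9$ ($W = 2 \cdot 3 \left(6 + 6\right) - 63 = 2 \cdot 3 \cdot 12 - 63 = 72 - 63 = 9$)
$q \left(-32 + W\right) = - 111 \left(-32 + 9\right) = \left(-111\right) \left(-23\right) = 2553$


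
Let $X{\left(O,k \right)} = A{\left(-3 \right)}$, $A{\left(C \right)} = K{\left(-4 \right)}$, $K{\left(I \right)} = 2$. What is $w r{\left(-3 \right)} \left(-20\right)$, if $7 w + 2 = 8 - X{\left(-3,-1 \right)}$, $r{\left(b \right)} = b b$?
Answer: $- \frac{720}{7} \approx -102.86$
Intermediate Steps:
$A{\left(C \right)} = 2$
$r{\left(b \right)} = b^{2}$
$X{\left(O,k \right)} = 2$
$w = \frac{4}{7}$ ($w = - \frac{2}{7} + \frac{8 - 2}{7} = - \frac{2}{7} + \frac{1}{7} \cdot 6 = - \frac{2}{7} + \frac{6}{7} = \frac{4}{7} \approx 0.57143$)
$w r{\left(-3 \right)} \left(-20\right) = \frac{4 \left(-3\right)^{2}}{7} \left(-20\right) = \frac{4}{7} \cdot 9 \left(-20\right) = \frac{36}{7} \left(-20\right) = - \frac{720}{7}$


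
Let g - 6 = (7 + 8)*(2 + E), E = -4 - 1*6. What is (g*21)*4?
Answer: -9576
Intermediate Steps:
E = -10 (E = -4 - 6 = -10)
g = -114 (g = 6 + (7 + 8)*(2 - 10) = 6 + 15*(-8) = 6 - 120 = -114)
(g*21)*4 = -114*21*4 = -2394*4 = -9576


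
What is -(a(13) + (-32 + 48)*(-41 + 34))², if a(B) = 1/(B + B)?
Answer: -8473921/676 ≈ -12535.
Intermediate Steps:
a(B) = 1/(2*B)
-(a(13) + (-32 + 48)*(-41 + 34))² = -((½)/13 + (-32 + 48)*(-41 + 34))² = -((½)*(1/13) + 16*(-7))² = -(1/26 - 112)² = -(-2911/26)² = -1*8473921/676 = -8473921/676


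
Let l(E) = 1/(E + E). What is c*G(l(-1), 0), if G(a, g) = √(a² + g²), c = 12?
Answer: 6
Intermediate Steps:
l(E) = 1/(2*E)
c*G(l(-1), 0) = 12*√(((½)/(-1))² + 0²) = 12*√(((½)*(-1))² + 0) = 12*√((-½)² + 0) = 12*√(¼ + 0) = 12*√(¼) = 12*(½) = 6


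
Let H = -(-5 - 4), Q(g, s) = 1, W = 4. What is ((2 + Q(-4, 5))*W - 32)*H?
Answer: -180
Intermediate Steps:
H = 9 (H = -1*(-9) = 9)
((2 + Q(-4, 5))*W - 32)*H = ((2 + 1)*4 - 32)*9 = (3*4 - 32)*9 = (12 - 32)*9 = -20*9 = -180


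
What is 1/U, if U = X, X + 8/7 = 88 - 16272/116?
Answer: -203/10844 ≈ -0.018720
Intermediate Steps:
X = -10844/203 (X = -8/7 + (88 - 16272/116) = -8/7 + (88 - 113*36/29) = -8/7 + (88 - 4068/29) = -8/7 - 1516/29 = -10844/203 ≈ -53.419)
U = -10844/203 ≈ -53.419
1/U = 1/(-10844/203) = -203/10844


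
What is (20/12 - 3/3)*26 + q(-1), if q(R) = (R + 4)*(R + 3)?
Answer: 70/3 ≈ 23.333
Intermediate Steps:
q(R) = (3 + R)*(4 + R) (q(R) = (4 + R)*(3 + R) = (3 + R)*(4 + R))
(20/12 - 3/3)*26 + q(-1) = (20/12 - 3/3)*26 + (12 + (-1)² + 7*(-1)) = (20*(1/12) - 3*⅓)*26 + (12 + 1 - 7) = (5/3 - 1)*26 + 6 = (⅔)*26 + 6 = 52/3 + 6 = 70/3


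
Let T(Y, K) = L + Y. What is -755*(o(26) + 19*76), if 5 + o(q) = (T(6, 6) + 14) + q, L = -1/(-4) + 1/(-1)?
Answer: -4482435/4 ≈ -1.1206e+6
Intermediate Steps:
L = -3/4 (L = -1*(-1/4) + 1*(-1) = 1/4 - 1 = -3/4 ≈ -0.75000)
T(Y, K) = -3/4 + Y
o(q) = 57/4 + q (o(q) = -5 + (((-3/4 + 6) + 14) + q) = -5 + ((21/4 + 14) + q) = -5 + (77/4 + q) = 57/4 + q)
-755*(o(26) + 19*76) = -755*((57/4 + 26) + 19*76) = -755*(161/4 + 1444) = -755*5937/4 = -4482435/4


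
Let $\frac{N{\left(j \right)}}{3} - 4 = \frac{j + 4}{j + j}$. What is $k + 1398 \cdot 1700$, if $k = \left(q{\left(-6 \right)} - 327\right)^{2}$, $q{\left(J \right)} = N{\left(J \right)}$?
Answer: $\frac{9902041}{4} \approx 2.4755 \cdot 10^{6}$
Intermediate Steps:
$N{\left(j \right)} = 12 + \frac{3 \left(4 + j\right)}{2 j}$ ($N{\left(j \right)} = 12 + 3 \frac{j + 4}{j + j} = 12 + 3 \frac{4 + j}{2 j} = 12 + \frac{3 \left(4 + j\right)}{2 j}$)
$q{\left(J \right)} = \frac{27}{2} + \frac{6}{J}$
$k = \frac{395641}{4}$ ($k = \left(\left(\frac{27}{2} + \frac{6}{-6}\right) - 327\right)^{2} = \left(\left(\frac{27}{2} + 6 \left(- \frac{1}{6}\right)\right) - 327\right)^{2} = \left(\left(\frac{27}{2} - 1\right) - 327\right)^{2} = \left(\frac{25}{2} - 327\right)^{2} = \left(- \frac{629}{2}\right)^{2} = \frac{395641}{4} \approx 98910.0$)
$k + 1398 \cdot 1700 = \frac{395641}{4} + 1398 \cdot 1700 = \frac{395641}{4} + 2376600 = \frac{9902041}{4}$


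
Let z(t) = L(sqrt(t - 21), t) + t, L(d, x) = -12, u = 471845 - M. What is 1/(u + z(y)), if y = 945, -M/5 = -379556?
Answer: -1/1425002 ≈ -7.0175e-7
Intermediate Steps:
M = 1897780 (M = -5*(-379556) = 1897780)
u = -1425935 (u = 471845 - 1*1897780 = 471845 - 1897780 = -1425935)
z(t) = -12 + t
1/(u + z(y)) = 1/(-1425935 + (-12 + 945)) = 1/(-1425935 + 933) = 1/(-1425002) = -1/1425002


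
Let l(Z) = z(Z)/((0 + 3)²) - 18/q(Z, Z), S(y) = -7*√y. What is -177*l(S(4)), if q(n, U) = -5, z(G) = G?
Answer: -5428/15 ≈ -361.87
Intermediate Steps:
l(Z) = 18/5 + Z/9 (l(Z) = Z/((0 + 3)²) - 18/(-5) = Z/(3²) - 18*(-⅕) = Z/9 + 18/5 = 18/5 + Z/9)
-177*l(S(4)) = -177*(18/5 + (-7*√4)/9) = -177*(18/5 + (-7*2)/9) = -177*(18/5 + (⅑)*(-14)) = -177*(18/5 - 14/9) = -177*92/45 = -5428/15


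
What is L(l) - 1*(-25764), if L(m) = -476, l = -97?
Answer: 25288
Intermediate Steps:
L(l) - 1*(-25764) = -476 - 1*(-25764) = -476 + 25764 = 25288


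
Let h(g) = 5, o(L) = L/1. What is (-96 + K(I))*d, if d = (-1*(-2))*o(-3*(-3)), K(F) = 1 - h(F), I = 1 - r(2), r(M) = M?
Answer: -1800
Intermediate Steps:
o(L) = L (o(L) = L*1 = L)
I = -1 (I = 1 - 1*2 = 1 - 2 = -1)
K(F) = -4 (K(F) = 1 - 1*5 = 1 - 5 = -4)
d = 18 (d = (-1*(-2))*(-3*(-3)) = 2*9 = 18)
(-96 + K(I))*d = (-96 - 4)*18 = -100*18 = -1800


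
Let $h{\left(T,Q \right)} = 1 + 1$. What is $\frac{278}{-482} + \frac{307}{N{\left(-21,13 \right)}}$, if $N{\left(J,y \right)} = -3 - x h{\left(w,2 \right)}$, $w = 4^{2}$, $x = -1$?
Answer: $- \frac{74126}{241} \approx -307.58$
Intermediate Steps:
$w = 16$
$h{\left(T,Q \right)} = 2$
$N{\left(J,y \right)} = -1$ ($N{\left(J,y \right)} = -3 - \left(-1\right) 2 = -3 - -2 = -3 + 2 = -1$)
$\frac{278}{-482} + \frac{307}{N{\left(-21,13 \right)}} = \frac{278}{-482} + \frac{307}{-1} = 278 \left(- \frac{1}{482}\right) + 307 \left(-1\right) = - \frac{139}{241} - 307 = - \frac{74126}{241}$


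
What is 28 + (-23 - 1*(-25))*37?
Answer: 102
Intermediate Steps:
28 + (-23 - 1*(-25))*37 = 28 + (-23 + 25)*37 = 28 + 2*37 = 28 + 74 = 102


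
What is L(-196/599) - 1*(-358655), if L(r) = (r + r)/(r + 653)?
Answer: 140216530513/390951 ≈ 3.5866e+5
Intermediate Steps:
L(r) = 2*r/(653 + r) (L(r) = (2*r)/(653 + r) = 2*r/(653 + r))
L(-196/599) - 1*(-358655) = 2*(-196/599)/(653 - 196/599) - 1*(-358655) = 2*(-196*1/599)/(653 - 196*1/599) + 358655 = 2*(-196/599)/(653 - 196/599) + 358655 = 2*(-196/599)/(390951/599) + 358655 = 2*(-196/599)*(599/390951) + 358655 = -392/390951 + 358655 = 140216530513/390951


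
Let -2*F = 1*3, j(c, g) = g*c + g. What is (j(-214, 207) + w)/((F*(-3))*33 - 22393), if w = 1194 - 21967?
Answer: 129728/44489 ≈ 2.9160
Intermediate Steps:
j(c, g) = g + c*g (j(c, g) = c*g + g = g + c*g)
F = -3/2 ≈ -1.5000
w = -20773
(j(-214, 207) + w)/((F*(-3))*33 - 22393) = (207*(1 - 214) - 20773)/(-3/2*(-3)*33 - 22393) = (207*(-213) - 20773)/((9/2)*33 - 22393) = (-44091 - 20773)/(297/2 - 22393) = -64864/(-44489/2) = -64864*(-2/44489) = 129728/44489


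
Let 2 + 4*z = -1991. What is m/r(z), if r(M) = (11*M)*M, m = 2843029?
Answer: 45488464/43692539 ≈ 1.0411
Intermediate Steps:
z = -1993/4 (z = -½ + (¼)*(-1991) = -½ - 1991/4 = -1993/4 ≈ -498.25)
r(M) = 11*M²
m/r(z) = 2843029/((11*(-1993/4)²)) = 2843029/((11*(3972049/16))) = 2843029/(43692539/16) = 2843029*(16/43692539) = 45488464/43692539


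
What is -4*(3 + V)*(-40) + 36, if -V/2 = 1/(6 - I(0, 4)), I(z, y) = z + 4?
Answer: 356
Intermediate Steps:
I(z, y) = 4 + z
V = -1 (V = -2/(6 - (4 + 0)) = -2/(6 - 1*4) = -2/(6 - 4) = -2/2 = -2*1/2 = -1)
-4*(3 + V)*(-40) + 36 = -4*(3 - 1)*(-40) + 36 = -4*2*(-40) + 36 = -8*(-40) + 36 = 320 + 36 = 356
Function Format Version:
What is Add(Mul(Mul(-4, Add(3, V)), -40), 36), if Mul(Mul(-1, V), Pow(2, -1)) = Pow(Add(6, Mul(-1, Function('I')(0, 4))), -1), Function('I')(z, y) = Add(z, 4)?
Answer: 356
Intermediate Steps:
Function('I')(z, y) = Add(4, z)
V = -1 (V = Mul(-2, Pow(Add(6, Mul(-1, Add(4, 0))), -1)) = Mul(-2, Pow(Add(6, Mul(-1, 4)), -1)) = Mul(-2, Pow(Add(6, -4), -1)) = Mul(-2, Pow(2, -1)) = Mul(-2, Rational(1, 2)) = -1)
Add(Mul(Mul(-4, Add(3, V)), -40), 36) = Add(Mul(Mul(-4, Add(3, -1)), -40), 36) = Add(Mul(Mul(-4, 2), -40), 36) = Add(Mul(-8, -40), 36) = Add(320, 36) = 356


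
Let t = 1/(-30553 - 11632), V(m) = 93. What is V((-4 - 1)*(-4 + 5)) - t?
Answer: 3923206/42185 ≈ 93.000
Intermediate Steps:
t = -1/42185 (t = 1/(-42185) = -1/42185 ≈ -2.3705e-5)
V((-4 - 1)*(-4 + 5)) - t = 93 - 1*(-1/42185) = 93 + 1/42185 = 3923206/42185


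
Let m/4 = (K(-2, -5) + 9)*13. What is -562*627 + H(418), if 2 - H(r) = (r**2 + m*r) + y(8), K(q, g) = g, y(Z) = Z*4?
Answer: -614072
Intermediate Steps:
y(Z) = 4*Z
m = 208 (m = 4*((-5 + 9)*13) = 4*(4*13) = 4*52 = 208)
H(r) = -30 - r**2 - 208*r (H(r) = 2 - ((r**2 + 208*r) + 4*8) = 2 - ((r**2 + 208*r) + 32) = 2 - (32 + r**2 + 208*r) = 2 + (-32 - r**2 - 208*r) = -30 - r**2 - 208*r)
-562*627 + H(418) = -562*627 + (-30 - 1*418**2 - 208*418) = -352374 + (-30 - 1*174724 - 86944) = -352374 + (-30 - 174724 - 86944) = -352374 - 261698 = -614072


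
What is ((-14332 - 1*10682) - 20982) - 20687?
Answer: -66683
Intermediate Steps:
((-14332 - 1*10682) - 20982) - 20687 = ((-14332 - 10682) - 20982) - 20687 = (-25014 - 20982) - 20687 = -45996 - 20687 = -66683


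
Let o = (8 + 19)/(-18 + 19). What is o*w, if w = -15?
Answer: -405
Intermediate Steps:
o = 27 (o = 27/1 = 27*1 = 27)
o*w = 27*(-15) = -405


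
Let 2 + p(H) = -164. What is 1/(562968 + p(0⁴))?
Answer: 1/562802 ≈ 1.7768e-6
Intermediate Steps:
p(H) = -166 (p(H) = -2 - 164 = -166)
1/(562968 + p(0⁴)) = 1/(562968 - 166) = 1/562802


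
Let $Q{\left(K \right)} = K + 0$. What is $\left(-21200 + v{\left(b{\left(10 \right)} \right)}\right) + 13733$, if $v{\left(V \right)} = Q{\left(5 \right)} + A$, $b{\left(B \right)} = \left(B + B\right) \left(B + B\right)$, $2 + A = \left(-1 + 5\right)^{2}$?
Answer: $-7448$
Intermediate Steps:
$Q{\left(K \right)} = K$
$A = 14$ ($A = -2 + \left(-1 + 5\right)^{2} = -2 + 4^{2} = -2 + 16 = 14$)
$b{\left(B \right)} = 4 B^{2}$ ($b{\left(B \right)} = 2 B 2 B = 4 B^{2}$)
$v{\left(V \right)} = 19$ ($v{\left(V \right)} = 5 + 14 = 19$)
$\left(-21200 + v{\left(b{\left(10 \right)} \right)}\right) + 13733 = \left(-21200 + 19\right) + 13733 = -21181 + 13733 = -7448$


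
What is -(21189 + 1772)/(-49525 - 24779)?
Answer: 22961/74304 ≈ 0.30901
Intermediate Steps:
-(21189 + 1772)/(-49525 - 24779) = -22961/(-74304) = -22961*(-1)/74304 = -1*(-22961/74304) = 22961/74304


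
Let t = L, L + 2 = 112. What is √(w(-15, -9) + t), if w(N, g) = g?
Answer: √101 ≈ 10.050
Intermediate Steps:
L = 110 (L = -2 + 112 = 110)
t = 110
√(w(-15, -9) + t) = √(-9 + 110) = √101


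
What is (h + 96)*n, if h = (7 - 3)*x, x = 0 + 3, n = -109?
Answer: -11772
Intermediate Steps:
x = 3
h = 12 (h = (7 - 3)*3 = 4*3 = 12)
(h + 96)*n = (12 + 96)*(-109) = 108*(-109) = -11772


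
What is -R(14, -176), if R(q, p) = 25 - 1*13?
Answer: -12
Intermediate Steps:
R(q, p) = 12 (R(q, p) = 25 - 13 = 12)
-R(14, -176) = -1*12 = -12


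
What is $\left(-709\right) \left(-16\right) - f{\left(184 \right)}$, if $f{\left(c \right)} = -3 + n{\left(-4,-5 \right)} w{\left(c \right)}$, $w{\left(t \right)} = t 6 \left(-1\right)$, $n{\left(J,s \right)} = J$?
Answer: $6931$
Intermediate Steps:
$w{\left(t \right)} = - 6 t$ ($w{\left(t \right)} = 6 t \left(-1\right) = - 6 t$)
$f{\left(c \right)} = -3 + 24 c$ ($f{\left(c \right)} = -3 - 4 \left(- 6 c\right) = -3 + 24 c$)
$\left(-709\right) \left(-16\right) - f{\left(184 \right)} = \left(-709\right) \left(-16\right) - \left(-3 + 24 \cdot 184\right) = 11344 - \left(-3 + 4416\right) = 11344 - 4413 = 6931$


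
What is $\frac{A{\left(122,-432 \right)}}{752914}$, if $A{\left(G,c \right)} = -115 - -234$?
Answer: $\frac{119}{752914} \approx 0.00015805$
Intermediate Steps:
$A{\left(G,c \right)} = 119$ ($A{\left(G,c \right)} = -115 + 234 = 119$)
$\frac{A{\left(122,-432 \right)}}{752914} = \frac{119}{752914}$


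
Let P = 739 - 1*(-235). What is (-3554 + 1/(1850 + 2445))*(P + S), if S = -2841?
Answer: 28498688943/4295 ≈ 6.6353e+6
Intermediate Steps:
P = 974 (P = 739 + 235 = 974)
(-3554 + 1/(1850 + 2445))*(P + S) = (-3554 + 1/(1850 + 2445))*(974 - 2841) = (-3554 + 1/4295)*(-1867) = -15264429/4295*(-1867) = 28498688943/4295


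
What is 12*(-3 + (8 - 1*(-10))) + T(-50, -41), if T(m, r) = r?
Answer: 139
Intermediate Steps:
12*(-3 + (8 - 1*(-10))) + T(-50, -41) = 12*(-3 + (8 - 1*(-10))) - 41 = 12*(-3 + (8 + 10)) - 41 = 12*(-3 + 18) - 41 = 12*15 - 41 = 180 - 41 = 139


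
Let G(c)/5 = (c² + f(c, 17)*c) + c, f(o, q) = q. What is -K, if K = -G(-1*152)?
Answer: 101840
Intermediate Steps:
G(c) = 5*c² + 90*c (G(c) = 5*((c² + 17*c) + c) = 5*(c² + 18*c) = 5*c² + 90*c)
K = -101840 (K = -5*(-1*152)*(18 - 1*152) = -5*(-152)*(18 - 152) = -5*(-152)*(-134) = -1*101840 = -101840)
-K = -1*(-101840) = 101840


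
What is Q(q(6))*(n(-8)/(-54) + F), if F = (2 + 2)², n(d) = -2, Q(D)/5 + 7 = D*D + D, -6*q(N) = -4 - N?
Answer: -49795/243 ≈ -204.92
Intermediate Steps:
q(N) = ⅔ + N/6 (q(N) = -(-4 - N)/6 = ⅔ + N/6)
Q(D) = -35 + 5*D + 5*D² (Q(D) = -35 + 5*(D*D + D) = -35 + 5*(D² + D) = -35 + 5*(D + D²) = -35 + (5*D + 5*D²) = -35 + 5*D + 5*D²)
F = 16 (F = 4² = 16)
Q(q(6))*(n(-8)/(-54) + F) = (-35 + 5*(⅔ + (⅙)*6) + 5*(⅔ + (⅙)*6)²)*(-2/(-54) + 16) = (-35 + 5*(⅔ + 1) + 5*(⅔ + 1)²)*(-2*(-1/54) + 16) = (-35 + 5*(5/3) + 5*(5/3)²)*(1/27 + 16) = (-35 + 25/3 + 5*(25/9))*(433/27) = (-35 + 25/3 + 125/9)*(433/27) = -115/9*433/27 = -49795/243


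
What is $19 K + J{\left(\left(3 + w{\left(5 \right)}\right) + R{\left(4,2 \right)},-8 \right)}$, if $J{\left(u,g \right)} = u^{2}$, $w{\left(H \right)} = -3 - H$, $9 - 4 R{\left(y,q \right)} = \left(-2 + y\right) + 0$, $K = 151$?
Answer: $\frac{46073}{16} \approx 2879.6$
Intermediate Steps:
$R{\left(y,q \right)} = \frac{11}{4} - \frac{y}{4}$ ($R{\left(y,q \right)} = \frac{9}{4} - \frac{\left(-2 + y\right) + 0}{4} = \frac{9}{4} - \frac{-2 + y}{4} = \frac{9}{4} - \left(- \frac{1}{2} + \frac{y}{4}\right) = \frac{11}{4} - \frac{y}{4}$)
$19 K + J{\left(\left(3 + w{\left(5 \right)}\right) + R{\left(4,2 \right)},-8 \right)} = 19 \cdot 151 + \left(\left(3 - 8\right) + \left(\frac{11}{4} - 1\right)\right)^{2} = 2869 + \left(\left(3 - 8\right) + \left(\frac{11}{4} - 1\right)\right)^{2} = 2869 + \left(\left(3 - 8\right) + \frac{7}{4}\right)^{2} = 2869 + \left(-5 + \frac{7}{4}\right)^{2} = 2869 + \left(- \frac{13}{4}\right)^{2} = 2869 + \frac{169}{16} = \frac{46073}{16}$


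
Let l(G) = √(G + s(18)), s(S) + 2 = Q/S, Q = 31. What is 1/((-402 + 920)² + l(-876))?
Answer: 4829832/1295959857341 - 3*I*√31546/1295959857341 ≈ 3.7268e-6 - 4.1115e-10*I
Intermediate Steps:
s(S) = -2 + 31/S
l(G) = √(-5/18 + G) (l(G) = √(G + (-2 + 31/18)) = √(G - 5/18) = √(-5/18 + G))
1/((-402 + 920)² + l(-876)) = 1/((-402 + 920)² + √(-10 + 36*(-876))/6) = 1/(518² + √(-10 - 31536)/6) = 1/(268324 + √(-31546)/6) = 1/(268324 + (I*√31546)/6) = 1/(268324 + I*√31546/6)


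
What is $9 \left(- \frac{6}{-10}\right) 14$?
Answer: $\frac{378}{5} \approx 75.6$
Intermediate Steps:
$9 \left(- \frac{6}{-10}\right) 14 = 9 \left(\left(-6\right) \left(- \frac{1}{10}\right)\right) 14 = 9 \cdot \frac{3}{5} \cdot 14 = \frac{27}{5} \cdot 14 = \frac{378}{5}$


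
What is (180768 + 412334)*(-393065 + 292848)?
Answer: -59438903134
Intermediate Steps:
(180768 + 412334)*(-393065 + 292848) = 593102*(-100217) = -59438903134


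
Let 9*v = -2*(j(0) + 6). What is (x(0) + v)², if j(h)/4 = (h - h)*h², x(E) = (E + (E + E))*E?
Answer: 16/9 ≈ 1.7778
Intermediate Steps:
x(E) = 3*E² (x(E) = (E + 2*E)*E = (3*E)*E = 3*E²)
j(h) = 0 (j(h) = 4*((h - h)*h²) = 4*(0*h²) = 4*0 = 0)
v = -4/3 (v = (-2*(0 + 6))/9 = (-2*6)/9 = (⅑)*(-12) = -4/3 ≈ -1.3333)
(x(0) + v)² = (3*0² - 4/3)² = (3*0 - 4/3)² = (0 - 4/3)² = (-4/3)² = 16/9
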